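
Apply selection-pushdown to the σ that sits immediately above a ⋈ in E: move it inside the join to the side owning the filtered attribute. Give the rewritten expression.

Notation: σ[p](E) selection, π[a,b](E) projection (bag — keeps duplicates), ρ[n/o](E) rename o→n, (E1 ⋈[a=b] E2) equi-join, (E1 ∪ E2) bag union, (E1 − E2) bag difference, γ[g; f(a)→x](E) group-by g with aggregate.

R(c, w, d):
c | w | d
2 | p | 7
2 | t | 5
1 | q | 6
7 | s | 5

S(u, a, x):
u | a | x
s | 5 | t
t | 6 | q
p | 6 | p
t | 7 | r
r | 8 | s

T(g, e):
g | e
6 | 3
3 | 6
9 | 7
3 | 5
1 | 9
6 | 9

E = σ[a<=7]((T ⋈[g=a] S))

σ filters on a, owned by the right side.
E' = (T ⋈[g=a] σ[a<=7](S))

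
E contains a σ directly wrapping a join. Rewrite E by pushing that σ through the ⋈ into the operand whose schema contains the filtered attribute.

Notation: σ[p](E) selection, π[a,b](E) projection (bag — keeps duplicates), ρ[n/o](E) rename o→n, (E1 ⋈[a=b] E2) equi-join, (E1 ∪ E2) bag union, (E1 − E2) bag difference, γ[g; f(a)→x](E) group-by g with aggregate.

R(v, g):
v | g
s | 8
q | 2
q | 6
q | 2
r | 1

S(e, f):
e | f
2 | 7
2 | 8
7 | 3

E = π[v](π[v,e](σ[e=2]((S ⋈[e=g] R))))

σ filters on e, owned by the left side.
E' = π[v](π[v,e]((σ[e=2](S) ⋈[e=g] R)))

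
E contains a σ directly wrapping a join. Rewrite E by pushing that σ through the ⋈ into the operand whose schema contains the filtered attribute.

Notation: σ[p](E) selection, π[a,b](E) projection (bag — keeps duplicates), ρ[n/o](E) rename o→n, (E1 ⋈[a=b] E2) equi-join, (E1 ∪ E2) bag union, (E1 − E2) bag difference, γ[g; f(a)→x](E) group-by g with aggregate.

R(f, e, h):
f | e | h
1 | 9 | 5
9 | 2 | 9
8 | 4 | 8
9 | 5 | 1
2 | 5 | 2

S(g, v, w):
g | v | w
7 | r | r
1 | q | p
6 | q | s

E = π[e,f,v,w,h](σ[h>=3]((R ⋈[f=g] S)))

σ filters on h, owned by the left side.
E' = π[e,f,v,w,h]((σ[h>=3](R) ⋈[f=g] S))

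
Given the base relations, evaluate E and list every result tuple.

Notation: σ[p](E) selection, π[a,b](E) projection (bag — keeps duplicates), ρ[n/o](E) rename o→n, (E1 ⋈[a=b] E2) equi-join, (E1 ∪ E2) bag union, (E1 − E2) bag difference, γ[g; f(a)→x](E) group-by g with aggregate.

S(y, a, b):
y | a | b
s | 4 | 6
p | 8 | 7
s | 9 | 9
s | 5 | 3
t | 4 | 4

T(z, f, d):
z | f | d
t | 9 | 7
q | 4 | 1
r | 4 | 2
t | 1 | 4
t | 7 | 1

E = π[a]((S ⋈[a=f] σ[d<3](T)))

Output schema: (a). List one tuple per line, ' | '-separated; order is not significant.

Subexpression sizes:
  S → 5
  T → 5
  σ[d<3](T) → 3
  (S ⋈[a=f] σ[d<3](T)) → 4
  π[a]((S ⋈[a=f] σ[d<3](T))) → 4

== RESULT ==
a
4
4
4
4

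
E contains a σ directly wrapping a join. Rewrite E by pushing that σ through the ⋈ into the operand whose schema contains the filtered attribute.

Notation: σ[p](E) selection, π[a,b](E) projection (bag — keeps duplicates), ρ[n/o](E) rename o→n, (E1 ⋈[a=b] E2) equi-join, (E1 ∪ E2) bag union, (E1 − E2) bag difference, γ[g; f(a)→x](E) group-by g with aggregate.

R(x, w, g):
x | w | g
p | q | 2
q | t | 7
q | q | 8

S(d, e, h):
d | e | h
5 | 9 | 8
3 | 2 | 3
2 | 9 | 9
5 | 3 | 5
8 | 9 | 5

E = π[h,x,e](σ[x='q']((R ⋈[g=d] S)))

σ filters on x, owned by the left side.
E' = π[h,x,e]((σ[x='q'](R) ⋈[g=d] S))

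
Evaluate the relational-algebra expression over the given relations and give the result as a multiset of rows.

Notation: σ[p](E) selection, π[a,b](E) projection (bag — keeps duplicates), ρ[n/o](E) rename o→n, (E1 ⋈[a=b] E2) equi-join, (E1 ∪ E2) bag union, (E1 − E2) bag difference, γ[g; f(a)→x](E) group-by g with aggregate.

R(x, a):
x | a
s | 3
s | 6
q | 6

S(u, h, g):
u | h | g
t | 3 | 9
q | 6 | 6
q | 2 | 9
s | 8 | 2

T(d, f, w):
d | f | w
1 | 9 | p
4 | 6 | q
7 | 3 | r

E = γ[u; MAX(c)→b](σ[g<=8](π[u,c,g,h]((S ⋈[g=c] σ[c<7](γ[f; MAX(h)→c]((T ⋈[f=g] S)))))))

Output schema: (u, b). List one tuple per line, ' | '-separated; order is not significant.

Per-node cardinality:
  S → 4
  T → 3
  S → 4
  (T ⋈[f=g] S) → 3
  γ[f; MAX(h)→c]((T ⋈[f=g] S)) → 2
  σ[c<7](γ[f; MAX(h)→c]((T ⋈[f=g] S))) → 2
  (S ⋈[g=c] σ[c<7](γ[f; MAX(h)→c]((T ⋈[f=g] S)))) → 1
  π[u,c,g,h]((S ⋈[g=c] σ[c<7](γ[f; MAX(h)→c]((T ⋈[f=g] S))))) → 1
  σ[g<=8](π[u,c,g,h]((S ⋈[g=c] σ[c<7](γ[f; MAX(h)→c]((T ⋈[f=g] S)))))) → 1
  γ[u; MAX(c)→b](σ[g<=8](π[u,c,g,h]((S ⋈[g=c] σ[c<7](γ[f; MAX(h)→c]((T ⋈[f=g] S))))))) → 1

== RESULT ==
u | b
q | 6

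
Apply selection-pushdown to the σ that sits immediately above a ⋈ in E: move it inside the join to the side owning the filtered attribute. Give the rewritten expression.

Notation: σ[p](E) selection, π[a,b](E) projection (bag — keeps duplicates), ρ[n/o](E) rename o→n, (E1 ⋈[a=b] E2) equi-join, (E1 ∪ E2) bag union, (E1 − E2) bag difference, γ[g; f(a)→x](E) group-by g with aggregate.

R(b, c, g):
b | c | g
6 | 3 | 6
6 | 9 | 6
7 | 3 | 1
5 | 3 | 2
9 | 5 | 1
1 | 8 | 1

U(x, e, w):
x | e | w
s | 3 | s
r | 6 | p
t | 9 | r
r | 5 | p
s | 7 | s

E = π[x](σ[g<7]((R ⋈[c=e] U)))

σ filters on g, owned by the left side.
E' = π[x]((σ[g<7](R) ⋈[c=e] U))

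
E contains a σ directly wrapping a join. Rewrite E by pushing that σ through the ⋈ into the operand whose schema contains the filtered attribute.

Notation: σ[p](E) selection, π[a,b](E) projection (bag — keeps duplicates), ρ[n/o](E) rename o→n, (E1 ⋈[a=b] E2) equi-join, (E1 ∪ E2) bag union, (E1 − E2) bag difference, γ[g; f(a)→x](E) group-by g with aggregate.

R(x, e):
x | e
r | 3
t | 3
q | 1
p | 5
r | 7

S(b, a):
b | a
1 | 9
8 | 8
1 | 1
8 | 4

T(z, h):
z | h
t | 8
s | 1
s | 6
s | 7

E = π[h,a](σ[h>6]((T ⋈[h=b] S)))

σ filters on h, owned by the left side.
E' = π[h,a]((σ[h>6](T) ⋈[h=b] S))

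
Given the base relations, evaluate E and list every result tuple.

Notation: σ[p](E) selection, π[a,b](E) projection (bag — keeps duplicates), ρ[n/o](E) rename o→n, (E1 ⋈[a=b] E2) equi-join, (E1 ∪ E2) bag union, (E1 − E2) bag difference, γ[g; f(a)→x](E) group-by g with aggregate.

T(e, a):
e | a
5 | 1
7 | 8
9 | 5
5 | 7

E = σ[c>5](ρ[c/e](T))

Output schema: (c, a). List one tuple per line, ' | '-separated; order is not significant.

Per-node cardinality:
  T → 4
  ρ[c/e](T) → 4
  σ[c>5](ρ[c/e](T)) → 2

== RESULT ==
c | a
7 | 8
9 | 5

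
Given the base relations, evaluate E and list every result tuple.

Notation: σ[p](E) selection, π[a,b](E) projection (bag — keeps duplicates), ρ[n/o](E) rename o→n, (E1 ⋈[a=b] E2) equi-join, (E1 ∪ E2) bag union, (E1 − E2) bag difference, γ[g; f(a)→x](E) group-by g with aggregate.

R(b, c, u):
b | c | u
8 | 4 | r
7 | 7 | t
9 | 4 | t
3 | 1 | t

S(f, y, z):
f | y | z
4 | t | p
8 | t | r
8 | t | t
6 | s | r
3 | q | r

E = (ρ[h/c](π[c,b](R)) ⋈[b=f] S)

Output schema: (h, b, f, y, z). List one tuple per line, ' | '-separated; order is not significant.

Stepwise |·|:
  R → 4
  π[c,b](R) → 4
  ρ[h/c](π[c,b](R)) → 4
  S → 5
  (ρ[h/c](π[c,b](R)) ⋈[b=f] S) → 3

== RESULT ==
h | b | f | y | z
1 | 3 | 3 | q | r
4 | 8 | 8 | t | r
4 | 8 | 8 | t | t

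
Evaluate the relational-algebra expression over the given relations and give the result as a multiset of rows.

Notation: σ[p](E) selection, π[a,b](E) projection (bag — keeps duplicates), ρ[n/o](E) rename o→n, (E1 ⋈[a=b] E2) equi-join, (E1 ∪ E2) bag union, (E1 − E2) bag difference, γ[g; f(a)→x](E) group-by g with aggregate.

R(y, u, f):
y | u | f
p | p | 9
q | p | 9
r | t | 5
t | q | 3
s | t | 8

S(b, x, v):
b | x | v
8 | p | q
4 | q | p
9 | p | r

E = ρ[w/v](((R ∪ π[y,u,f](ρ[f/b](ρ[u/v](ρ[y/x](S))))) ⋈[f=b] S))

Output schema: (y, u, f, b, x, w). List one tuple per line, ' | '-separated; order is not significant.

Per-node cardinality:
  R → 5
  S → 3
  ρ[y/x](S) → 3
  ρ[u/v](ρ[y/x](S)) → 3
  ρ[f/b](ρ[u/v](ρ[y/x](S))) → 3
  π[y,u,f](ρ[f/b](ρ[u/v](ρ[y/x](S)))) → 3
  (R ∪ π[y,u,f](ρ[f/b](ρ[u/v](ρ[y/x](S))))) → 8
  S → 3
  ((R ∪ π[y,u,f](ρ[f/b](ρ[u/v](ρ[y/x](S))))) ⋈[f=b] S) → 6
  ρ[w/v](((R ∪ π[y,u,f](ρ[f/b](ρ[u/v](ρ[y/x](S))))) ⋈[f=b] S)) → 6

== RESULT ==
y | u | f | b | x | w
p | p | 9 | 9 | p | r
p | q | 8 | 8 | p | q
p | r | 9 | 9 | p | r
q | p | 4 | 4 | q | p
q | p | 9 | 9 | p | r
s | t | 8 | 8 | p | q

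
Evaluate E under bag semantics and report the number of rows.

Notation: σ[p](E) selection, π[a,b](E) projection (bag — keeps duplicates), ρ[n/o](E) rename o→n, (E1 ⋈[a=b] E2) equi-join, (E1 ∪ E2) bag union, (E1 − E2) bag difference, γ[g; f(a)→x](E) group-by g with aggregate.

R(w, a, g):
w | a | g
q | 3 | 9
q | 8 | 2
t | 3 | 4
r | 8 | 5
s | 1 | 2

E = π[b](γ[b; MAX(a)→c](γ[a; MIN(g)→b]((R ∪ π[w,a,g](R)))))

Per-node cardinality:
  R → 5
  R → 5
  π[w,a,g](R) → 5
  (R ∪ π[w,a,g](R)) → 10
  γ[a; MIN(g)→b]((R ∪ π[w,a,g](R))) → 3
  γ[b; MAX(a)→c](γ[a; MIN(g)→b]((R ∪ π[w,a,g](R)))) → 2
  π[b](γ[b; MAX(a)→c](γ[a; MIN(g)→b]((R ∪ π[w,a,g](R))))) → 2

|E| = 2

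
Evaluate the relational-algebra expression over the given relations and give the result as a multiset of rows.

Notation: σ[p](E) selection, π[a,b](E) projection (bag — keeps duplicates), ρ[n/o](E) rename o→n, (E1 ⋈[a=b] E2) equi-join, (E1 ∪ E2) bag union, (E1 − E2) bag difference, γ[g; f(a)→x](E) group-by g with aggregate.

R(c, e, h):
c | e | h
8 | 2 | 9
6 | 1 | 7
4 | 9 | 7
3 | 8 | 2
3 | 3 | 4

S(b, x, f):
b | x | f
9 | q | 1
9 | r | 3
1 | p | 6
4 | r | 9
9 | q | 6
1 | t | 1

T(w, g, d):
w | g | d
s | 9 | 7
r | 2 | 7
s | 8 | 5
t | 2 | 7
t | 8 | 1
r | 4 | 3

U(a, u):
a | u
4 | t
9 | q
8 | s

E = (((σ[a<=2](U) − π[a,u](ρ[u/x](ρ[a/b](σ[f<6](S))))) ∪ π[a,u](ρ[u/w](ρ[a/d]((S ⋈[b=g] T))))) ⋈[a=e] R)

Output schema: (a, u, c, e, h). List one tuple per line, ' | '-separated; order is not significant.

Row counts bottom-up:
  U → 3
  σ[a<=2](U) → 0
  S → 6
  σ[f<6](S) → 3
  ρ[a/b](σ[f<6](S)) → 3
  ρ[u/x](ρ[a/b](σ[f<6](S))) → 3
  π[a,u](ρ[u/x](ρ[a/b](σ[f<6](S)))) → 3
  (σ[a<=2](U) − π[a,u](ρ[u/x](ρ[a/b](σ[f<6](S))))) → 0
  S → 6
  T → 6
  (S ⋈[b=g] T) → 4
  ρ[a/d]((S ⋈[b=g] T)) → 4
  ρ[u/w](ρ[a/d]((S ⋈[b=g] T))) → 4
  π[a,u](ρ[u/w](ρ[a/d]((S ⋈[b=g] T)))) → 4
  ((σ[a<=2](U) − π[a,u](ρ[u/x](ρ[a/b](σ[f<6](S))))) ∪ π[a,u](ρ[u/w](ρ[a/d]((S ⋈[b=g] T))))) → 4
  R → 5
  (((σ[a<=2](U) − π[a,u](ρ[u/x](ρ[a/b](σ[f<6](S))))) ∪ π[a,u](ρ[u/w](ρ[a/d]((S ⋈[b=g] T))))) ⋈[a=e] R) → 1

== RESULT ==
a | u | c | e | h
3 | r | 3 | 3 | 4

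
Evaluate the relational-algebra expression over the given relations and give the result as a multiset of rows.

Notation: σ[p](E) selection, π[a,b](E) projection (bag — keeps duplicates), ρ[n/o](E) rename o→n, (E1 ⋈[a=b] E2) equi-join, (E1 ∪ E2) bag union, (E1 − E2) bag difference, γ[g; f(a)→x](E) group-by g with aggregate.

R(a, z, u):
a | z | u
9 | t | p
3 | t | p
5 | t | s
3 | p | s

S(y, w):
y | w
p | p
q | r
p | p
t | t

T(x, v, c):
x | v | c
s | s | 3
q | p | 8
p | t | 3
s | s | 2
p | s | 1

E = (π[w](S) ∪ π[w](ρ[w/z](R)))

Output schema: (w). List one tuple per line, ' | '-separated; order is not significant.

Row counts bottom-up:
  S → 4
  π[w](S) → 4
  R → 4
  ρ[w/z](R) → 4
  π[w](ρ[w/z](R)) → 4
  (π[w](S) ∪ π[w](ρ[w/z](R))) → 8

== RESULT ==
w
p
p
p
r
t
t
t
t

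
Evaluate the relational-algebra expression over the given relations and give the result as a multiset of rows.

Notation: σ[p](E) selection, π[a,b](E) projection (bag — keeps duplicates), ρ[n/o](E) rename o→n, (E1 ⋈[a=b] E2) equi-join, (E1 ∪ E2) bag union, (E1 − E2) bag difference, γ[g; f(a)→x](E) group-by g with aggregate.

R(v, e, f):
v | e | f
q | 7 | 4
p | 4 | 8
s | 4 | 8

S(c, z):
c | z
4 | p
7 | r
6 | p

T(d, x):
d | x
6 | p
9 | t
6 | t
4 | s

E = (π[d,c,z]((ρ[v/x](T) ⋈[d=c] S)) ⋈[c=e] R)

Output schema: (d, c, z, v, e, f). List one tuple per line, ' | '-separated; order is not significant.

Per-node cardinality:
  T → 4
  ρ[v/x](T) → 4
  S → 3
  (ρ[v/x](T) ⋈[d=c] S) → 3
  π[d,c,z]((ρ[v/x](T) ⋈[d=c] S)) → 3
  R → 3
  (π[d,c,z]((ρ[v/x](T) ⋈[d=c] S)) ⋈[c=e] R) → 2

== RESULT ==
d | c | z | v | e | f
4 | 4 | p | p | 4 | 8
4 | 4 | p | s | 4 | 8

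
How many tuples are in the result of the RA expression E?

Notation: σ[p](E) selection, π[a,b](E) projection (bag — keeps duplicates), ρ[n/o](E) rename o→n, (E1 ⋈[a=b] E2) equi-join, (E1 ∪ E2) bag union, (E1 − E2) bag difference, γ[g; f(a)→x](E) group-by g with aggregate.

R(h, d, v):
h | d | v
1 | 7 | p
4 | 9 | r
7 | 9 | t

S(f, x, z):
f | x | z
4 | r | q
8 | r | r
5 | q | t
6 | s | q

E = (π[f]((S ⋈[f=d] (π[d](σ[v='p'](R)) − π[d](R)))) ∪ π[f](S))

Subexpression sizes:
  S → 4
  R → 3
  σ[v='p'](R) → 1
  π[d](σ[v='p'](R)) → 1
  R → 3
  π[d](R) → 3
  (π[d](σ[v='p'](R)) − π[d](R)) → 0
  (S ⋈[f=d] (π[d](σ[v='p'](R)) − π[d](R))) → 0
  π[f]((S ⋈[f=d] (π[d](σ[v='p'](R)) − π[d](R)))) → 0
  S → 4
  π[f](S) → 4
  (π[f]((S ⋈[f=d] (π[d](σ[v='p'](R)) − π[d](R)))) ∪ π[f](S)) → 4

|E| = 4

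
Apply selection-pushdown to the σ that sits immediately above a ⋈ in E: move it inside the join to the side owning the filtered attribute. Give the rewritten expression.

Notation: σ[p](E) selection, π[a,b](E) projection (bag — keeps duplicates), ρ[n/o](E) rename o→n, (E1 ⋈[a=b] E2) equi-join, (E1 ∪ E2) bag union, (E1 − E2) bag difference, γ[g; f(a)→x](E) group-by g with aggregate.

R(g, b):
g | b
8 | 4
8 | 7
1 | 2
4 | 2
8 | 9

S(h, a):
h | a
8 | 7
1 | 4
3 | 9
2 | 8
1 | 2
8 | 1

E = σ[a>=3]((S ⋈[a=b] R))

σ filters on a, owned by the left side.
E' = (σ[a>=3](S) ⋈[a=b] R)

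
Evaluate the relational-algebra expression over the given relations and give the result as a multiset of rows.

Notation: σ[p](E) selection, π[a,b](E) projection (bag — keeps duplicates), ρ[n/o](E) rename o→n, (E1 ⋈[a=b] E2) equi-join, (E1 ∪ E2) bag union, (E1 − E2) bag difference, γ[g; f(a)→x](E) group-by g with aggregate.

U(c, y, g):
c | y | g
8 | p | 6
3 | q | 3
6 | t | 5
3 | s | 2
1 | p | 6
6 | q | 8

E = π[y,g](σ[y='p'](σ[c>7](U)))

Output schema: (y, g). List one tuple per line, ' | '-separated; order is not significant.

Subexpression sizes:
  U → 6
  σ[c>7](U) → 1
  σ[y='p'](σ[c>7](U)) → 1
  π[y,g](σ[y='p'](σ[c>7](U))) → 1

== RESULT ==
y | g
p | 6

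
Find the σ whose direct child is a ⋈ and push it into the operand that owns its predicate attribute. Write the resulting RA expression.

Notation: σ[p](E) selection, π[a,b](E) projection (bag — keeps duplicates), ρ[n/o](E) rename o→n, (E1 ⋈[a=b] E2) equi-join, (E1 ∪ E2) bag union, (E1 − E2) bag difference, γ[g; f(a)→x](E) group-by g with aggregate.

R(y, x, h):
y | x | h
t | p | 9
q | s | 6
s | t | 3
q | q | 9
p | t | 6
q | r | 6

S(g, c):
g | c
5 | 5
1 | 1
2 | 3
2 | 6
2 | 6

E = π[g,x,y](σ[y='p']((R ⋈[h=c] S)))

σ filters on y, owned by the left side.
E' = π[g,x,y]((σ[y='p'](R) ⋈[h=c] S))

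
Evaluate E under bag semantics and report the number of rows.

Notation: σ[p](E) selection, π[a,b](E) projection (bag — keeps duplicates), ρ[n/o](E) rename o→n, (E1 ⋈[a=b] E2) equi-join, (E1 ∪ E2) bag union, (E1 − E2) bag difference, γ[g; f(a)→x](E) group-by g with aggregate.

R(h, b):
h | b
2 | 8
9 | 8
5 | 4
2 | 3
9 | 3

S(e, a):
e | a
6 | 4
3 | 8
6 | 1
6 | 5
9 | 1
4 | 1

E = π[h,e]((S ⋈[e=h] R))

Subexpression sizes:
  S → 6
  R → 5
  (S ⋈[e=h] R) → 2
  π[h,e]((S ⋈[e=h] R)) → 2

|E| = 2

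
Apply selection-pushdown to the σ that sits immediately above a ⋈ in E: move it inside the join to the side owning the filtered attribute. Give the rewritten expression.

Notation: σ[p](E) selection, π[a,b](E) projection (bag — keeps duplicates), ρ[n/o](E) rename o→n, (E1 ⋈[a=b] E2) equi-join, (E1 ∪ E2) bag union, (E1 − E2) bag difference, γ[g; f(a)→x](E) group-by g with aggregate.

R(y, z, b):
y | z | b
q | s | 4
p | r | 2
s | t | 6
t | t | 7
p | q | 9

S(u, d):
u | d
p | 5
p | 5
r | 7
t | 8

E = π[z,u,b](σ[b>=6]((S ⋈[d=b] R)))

σ filters on b, owned by the right side.
E' = π[z,u,b]((S ⋈[d=b] σ[b>=6](R)))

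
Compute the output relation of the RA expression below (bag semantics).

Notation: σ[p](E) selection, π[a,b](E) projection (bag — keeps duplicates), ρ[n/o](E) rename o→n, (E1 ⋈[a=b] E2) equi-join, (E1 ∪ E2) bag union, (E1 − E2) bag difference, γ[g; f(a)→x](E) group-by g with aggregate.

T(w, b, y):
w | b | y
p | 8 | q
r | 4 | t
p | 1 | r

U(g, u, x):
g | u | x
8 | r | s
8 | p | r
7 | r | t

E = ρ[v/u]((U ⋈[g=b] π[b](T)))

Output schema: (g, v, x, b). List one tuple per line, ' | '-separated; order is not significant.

Per-node cardinality:
  U → 3
  T → 3
  π[b](T) → 3
  (U ⋈[g=b] π[b](T)) → 2
  ρ[v/u]((U ⋈[g=b] π[b](T))) → 2

== RESULT ==
g | v | x | b
8 | p | r | 8
8 | r | s | 8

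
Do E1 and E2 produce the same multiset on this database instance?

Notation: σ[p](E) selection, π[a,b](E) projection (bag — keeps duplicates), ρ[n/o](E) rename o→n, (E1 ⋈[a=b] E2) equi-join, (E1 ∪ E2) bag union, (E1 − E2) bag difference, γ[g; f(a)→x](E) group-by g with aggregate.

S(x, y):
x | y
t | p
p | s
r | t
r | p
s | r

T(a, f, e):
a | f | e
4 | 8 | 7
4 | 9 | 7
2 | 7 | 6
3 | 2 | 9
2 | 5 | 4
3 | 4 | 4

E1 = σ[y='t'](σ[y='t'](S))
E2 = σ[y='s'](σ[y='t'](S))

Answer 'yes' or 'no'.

E1 stepwise |·|:
  S → 5
  σ[y='t'](S) → 1
  σ[y='t'](σ[y='t'](S)) → 1
E2 stepwise |·|:
  S → 5
  σ[y='t'](S) → 1
  σ[y='s'](σ[y='t'](S)) → 0

E1 result:
x | y
r | t
E2 result:
x | y
(0 rows)
Witness: ('r', 't') appears 1× in E1 but 0× in E2.

no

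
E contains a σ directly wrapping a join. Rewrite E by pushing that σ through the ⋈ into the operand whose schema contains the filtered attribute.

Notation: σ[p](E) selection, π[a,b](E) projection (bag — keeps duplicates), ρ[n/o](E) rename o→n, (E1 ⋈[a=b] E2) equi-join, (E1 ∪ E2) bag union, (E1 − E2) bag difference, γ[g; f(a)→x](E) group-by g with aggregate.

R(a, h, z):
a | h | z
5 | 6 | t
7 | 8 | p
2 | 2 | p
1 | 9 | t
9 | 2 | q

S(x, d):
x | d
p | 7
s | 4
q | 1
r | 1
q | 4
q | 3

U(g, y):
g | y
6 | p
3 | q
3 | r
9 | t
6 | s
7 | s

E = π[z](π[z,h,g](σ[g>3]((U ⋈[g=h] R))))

σ filters on g, owned by the left side.
E' = π[z](π[z,h,g]((σ[g>3](U) ⋈[g=h] R)))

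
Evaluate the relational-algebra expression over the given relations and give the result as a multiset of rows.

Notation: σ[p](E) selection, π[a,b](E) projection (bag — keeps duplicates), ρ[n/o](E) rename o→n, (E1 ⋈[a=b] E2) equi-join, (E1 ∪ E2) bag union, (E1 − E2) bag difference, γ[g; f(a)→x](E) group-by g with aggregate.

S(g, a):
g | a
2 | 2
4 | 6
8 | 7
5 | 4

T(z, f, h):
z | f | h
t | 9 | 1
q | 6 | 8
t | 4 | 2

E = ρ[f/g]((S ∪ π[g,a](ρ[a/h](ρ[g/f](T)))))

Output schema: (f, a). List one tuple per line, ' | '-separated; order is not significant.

Subexpression sizes:
  S → 4
  T → 3
  ρ[g/f](T) → 3
  ρ[a/h](ρ[g/f](T)) → 3
  π[g,a](ρ[a/h](ρ[g/f](T))) → 3
  (S ∪ π[g,a](ρ[a/h](ρ[g/f](T)))) → 7
  ρ[f/g]((S ∪ π[g,a](ρ[a/h](ρ[g/f](T))))) → 7

== RESULT ==
f | a
2 | 2
4 | 2
4 | 6
5 | 4
6 | 8
8 | 7
9 | 1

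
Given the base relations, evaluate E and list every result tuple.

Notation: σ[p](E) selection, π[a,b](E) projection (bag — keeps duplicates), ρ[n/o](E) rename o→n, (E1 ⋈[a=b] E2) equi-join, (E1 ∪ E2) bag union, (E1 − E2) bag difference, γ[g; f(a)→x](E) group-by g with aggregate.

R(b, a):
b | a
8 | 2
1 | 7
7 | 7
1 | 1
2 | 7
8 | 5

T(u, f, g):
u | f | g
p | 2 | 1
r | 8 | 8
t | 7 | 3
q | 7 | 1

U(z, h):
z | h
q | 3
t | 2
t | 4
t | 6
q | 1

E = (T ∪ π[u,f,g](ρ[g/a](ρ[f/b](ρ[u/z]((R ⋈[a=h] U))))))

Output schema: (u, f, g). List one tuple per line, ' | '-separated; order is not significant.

Row counts bottom-up:
  T → 4
  R → 6
  U → 5
  (R ⋈[a=h] U) → 2
  ρ[u/z]((R ⋈[a=h] U)) → 2
  ρ[f/b](ρ[u/z]((R ⋈[a=h] U))) → 2
  ρ[g/a](ρ[f/b](ρ[u/z]((R ⋈[a=h] U)))) → 2
  π[u,f,g](ρ[g/a](ρ[f/b](ρ[u/z]((R ⋈[a=h] U))))) → 2
  (T ∪ π[u,f,g](ρ[g/a](ρ[f/b](ρ[u/z]((R ⋈[a=h] U)))))) → 6

== RESULT ==
u | f | g
p | 2 | 1
q | 1 | 1
q | 7 | 1
r | 8 | 8
t | 7 | 3
t | 8 | 2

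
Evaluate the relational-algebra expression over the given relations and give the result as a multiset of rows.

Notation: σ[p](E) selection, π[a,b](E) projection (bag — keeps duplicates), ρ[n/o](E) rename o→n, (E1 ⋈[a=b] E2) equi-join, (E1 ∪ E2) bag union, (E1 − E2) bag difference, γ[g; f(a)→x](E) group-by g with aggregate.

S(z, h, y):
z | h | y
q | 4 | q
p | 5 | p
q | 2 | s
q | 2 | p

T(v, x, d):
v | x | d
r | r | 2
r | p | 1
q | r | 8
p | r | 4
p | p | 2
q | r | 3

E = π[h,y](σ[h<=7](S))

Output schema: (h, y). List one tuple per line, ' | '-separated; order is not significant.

Subexpression sizes:
  S → 4
  σ[h<=7](S) → 4
  π[h,y](σ[h<=7](S)) → 4

== RESULT ==
h | y
2 | p
2 | s
4 | q
5 | p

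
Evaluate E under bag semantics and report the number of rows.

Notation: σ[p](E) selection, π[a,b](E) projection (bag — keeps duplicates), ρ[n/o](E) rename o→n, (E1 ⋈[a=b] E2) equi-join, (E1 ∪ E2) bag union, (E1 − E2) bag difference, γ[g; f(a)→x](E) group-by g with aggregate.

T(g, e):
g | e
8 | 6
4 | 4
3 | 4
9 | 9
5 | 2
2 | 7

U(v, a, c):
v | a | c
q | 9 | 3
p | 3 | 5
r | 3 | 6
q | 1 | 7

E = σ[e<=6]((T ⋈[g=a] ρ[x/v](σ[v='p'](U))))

Stepwise |·|:
  T → 6
  U → 4
  σ[v='p'](U) → 1
  ρ[x/v](σ[v='p'](U)) → 1
  (T ⋈[g=a] ρ[x/v](σ[v='p'](U))) → 1
  σ[e<=6]((T ⋈[g=a] ρ[x/v](σ[v='p'](U)))) → 1

|E| = 1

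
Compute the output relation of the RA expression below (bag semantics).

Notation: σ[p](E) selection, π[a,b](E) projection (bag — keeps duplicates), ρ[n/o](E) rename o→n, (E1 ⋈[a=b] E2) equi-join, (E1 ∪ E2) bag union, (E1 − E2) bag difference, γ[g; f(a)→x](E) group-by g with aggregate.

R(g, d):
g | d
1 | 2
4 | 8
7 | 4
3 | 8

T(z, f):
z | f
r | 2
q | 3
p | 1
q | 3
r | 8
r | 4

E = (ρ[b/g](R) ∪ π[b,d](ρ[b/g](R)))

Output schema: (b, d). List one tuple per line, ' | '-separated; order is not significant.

Row counts bottom-up:
  R → 4
  ρ[b/g](R) → 4
  R → 4
  ρ[b/g](R) → 4
  π[b,d](ρ[b/g](R)) → 4
  (ρ[b/g](R) ∪ π[b,d](ρ[b/g](R))) → 8

== RESULT ==
b | d
1 | 2
1 | 2
3 | 8
3 | 8
4 | 8
4 | 8
7 | 4
7 | 4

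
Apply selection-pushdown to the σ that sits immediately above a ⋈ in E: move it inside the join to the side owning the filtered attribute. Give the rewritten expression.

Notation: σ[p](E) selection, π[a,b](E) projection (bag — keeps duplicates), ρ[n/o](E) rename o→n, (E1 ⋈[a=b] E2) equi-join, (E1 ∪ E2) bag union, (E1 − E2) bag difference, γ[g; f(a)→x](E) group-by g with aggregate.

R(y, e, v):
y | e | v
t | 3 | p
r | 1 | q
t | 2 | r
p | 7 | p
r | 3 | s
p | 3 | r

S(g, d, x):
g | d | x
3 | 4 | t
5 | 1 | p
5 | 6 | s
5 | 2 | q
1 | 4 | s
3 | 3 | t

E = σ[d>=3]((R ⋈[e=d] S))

σ filters on d, owned by the right side.
E' = (R ⋈[e=d] σ[d>=3](S))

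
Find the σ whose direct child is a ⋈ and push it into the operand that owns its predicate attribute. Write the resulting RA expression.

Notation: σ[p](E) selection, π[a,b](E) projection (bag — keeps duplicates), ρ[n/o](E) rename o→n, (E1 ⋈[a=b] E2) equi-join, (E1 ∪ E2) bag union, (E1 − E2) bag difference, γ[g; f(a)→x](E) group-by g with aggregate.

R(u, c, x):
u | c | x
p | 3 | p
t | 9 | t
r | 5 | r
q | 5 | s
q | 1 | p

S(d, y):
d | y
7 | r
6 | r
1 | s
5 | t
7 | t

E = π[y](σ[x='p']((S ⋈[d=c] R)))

σ filters on x, owned by the right side.
E' = π[y]((S ⋈[d=c] σ[x='p'](R)))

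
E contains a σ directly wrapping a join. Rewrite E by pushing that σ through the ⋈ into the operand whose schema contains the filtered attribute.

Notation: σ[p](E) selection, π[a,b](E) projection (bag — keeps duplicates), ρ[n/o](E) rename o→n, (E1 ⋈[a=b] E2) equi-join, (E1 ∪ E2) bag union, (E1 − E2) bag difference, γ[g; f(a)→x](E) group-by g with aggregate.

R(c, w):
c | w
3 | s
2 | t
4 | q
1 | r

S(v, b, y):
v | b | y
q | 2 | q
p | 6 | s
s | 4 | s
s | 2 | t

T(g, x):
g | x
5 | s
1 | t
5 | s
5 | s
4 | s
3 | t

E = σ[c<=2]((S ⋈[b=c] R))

σ filters on c, owned by the right side.
E' = (S ⋈[b=c] σ[c<=2](R))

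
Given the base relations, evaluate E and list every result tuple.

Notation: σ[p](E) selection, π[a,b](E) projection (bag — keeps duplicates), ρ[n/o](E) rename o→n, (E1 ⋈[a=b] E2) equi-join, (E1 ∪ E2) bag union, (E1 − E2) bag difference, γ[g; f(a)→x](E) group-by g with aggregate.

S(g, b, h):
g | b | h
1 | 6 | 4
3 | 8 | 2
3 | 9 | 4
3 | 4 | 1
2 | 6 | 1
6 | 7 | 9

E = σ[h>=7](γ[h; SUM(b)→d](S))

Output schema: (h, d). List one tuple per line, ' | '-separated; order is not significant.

Stepwise |·|:
  S → 6
  γ[h; SUM(b)→d](S) → 4
  σ[h>=7](γ[h; SUM(b)→d](S)) → 1

== RESULT ==
h | d
9 | 7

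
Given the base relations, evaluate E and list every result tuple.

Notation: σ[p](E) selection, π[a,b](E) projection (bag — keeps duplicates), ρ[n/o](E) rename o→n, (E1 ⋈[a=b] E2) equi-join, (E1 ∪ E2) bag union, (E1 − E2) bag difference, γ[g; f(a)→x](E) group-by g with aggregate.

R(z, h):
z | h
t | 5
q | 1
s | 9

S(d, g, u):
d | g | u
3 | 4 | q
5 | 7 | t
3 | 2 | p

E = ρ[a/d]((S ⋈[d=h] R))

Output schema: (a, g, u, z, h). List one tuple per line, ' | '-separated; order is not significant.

Stepwise |·|:
  S → 3
  R → 3
  (S ⋈[d=h] R) → 1
  ρ[a/d]((S ⋈[d=h] R)) → 1

== RESULT ==
a | g | u | z | h
5 | 7 | t | t | 5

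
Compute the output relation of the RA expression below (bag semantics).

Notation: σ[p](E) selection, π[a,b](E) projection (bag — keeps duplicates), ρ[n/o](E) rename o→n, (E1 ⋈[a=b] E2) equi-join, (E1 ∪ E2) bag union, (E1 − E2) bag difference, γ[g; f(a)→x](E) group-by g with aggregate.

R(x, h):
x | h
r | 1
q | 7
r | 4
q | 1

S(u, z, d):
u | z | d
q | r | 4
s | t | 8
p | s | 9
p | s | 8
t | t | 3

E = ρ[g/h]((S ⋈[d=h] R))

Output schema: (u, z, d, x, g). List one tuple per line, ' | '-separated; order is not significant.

Subexpression sizes:
  S → 5
  R → 4
  (S ⋈[d=h] R) → 1
  ρ[g/h]((S ⋈[d=h] R)) → 1

== RESULT ==
u | z | d | x | g
q | r | 4 | r | 4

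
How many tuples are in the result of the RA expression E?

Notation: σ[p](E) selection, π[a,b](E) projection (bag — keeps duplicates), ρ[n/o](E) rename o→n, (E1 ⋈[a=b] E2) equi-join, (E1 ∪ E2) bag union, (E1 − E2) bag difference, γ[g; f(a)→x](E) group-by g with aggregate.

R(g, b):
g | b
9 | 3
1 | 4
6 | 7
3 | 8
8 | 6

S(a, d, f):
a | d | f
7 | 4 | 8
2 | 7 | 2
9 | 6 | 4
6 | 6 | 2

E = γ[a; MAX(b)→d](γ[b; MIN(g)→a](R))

Stepwise |·|:
  R → 5
  γ[b; MIN(g)→a](R) → 5
  γ[a; MAX(b)→d](γ[b; MIN(g)→a](R)) → 5

|E| = 5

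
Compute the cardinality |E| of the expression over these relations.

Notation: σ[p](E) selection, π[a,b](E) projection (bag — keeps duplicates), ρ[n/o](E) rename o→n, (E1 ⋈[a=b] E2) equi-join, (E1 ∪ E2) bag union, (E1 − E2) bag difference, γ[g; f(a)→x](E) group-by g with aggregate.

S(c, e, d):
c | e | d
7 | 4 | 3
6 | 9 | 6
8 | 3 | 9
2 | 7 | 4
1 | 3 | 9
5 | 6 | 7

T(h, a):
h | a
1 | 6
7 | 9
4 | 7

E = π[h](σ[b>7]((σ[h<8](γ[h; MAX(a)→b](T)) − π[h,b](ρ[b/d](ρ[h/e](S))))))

Per-node cardinality:
  T → 3
  γ[h; MAX(a)→b](T) → 3
  σ[h<8](γ[h; MAX(a)→b](T)) → 3
  S → 6
  ρ[h/e](S) → 6
  ρ[b/d](ρ[h/e](S)) → 6
  π[h,b](ρ[b/d](ρ[h/e](S))) → 6
  (σ[h<8](γ[h; MAX(a)→b](T)) − π[h,b](ρ[b/d](ρ[h/e](S)))) → 3
  σ[b>7]((σ[h<8](γ[h; MAX(a)→b](T)) − π[h,b](ρ[b/d](ρ[h/e](S))))) → 1
  π[h](σ[b>7]((σ[h<8](γ[h; MAX(a)→b](T)) − π[h,b](ρ[b/d](ρ[h/e](S)))))) → 1

|E| = 1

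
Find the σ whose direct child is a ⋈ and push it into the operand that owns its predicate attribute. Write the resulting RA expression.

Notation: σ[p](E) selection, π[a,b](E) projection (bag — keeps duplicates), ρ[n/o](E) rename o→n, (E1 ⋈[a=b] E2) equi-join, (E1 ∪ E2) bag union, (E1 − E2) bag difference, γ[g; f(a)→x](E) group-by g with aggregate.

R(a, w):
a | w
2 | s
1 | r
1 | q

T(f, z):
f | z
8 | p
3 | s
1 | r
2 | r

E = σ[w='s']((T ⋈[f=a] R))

σ filters on w, owned by the right side.
E' = (T ⋈[f=a] σ[w='s'](R))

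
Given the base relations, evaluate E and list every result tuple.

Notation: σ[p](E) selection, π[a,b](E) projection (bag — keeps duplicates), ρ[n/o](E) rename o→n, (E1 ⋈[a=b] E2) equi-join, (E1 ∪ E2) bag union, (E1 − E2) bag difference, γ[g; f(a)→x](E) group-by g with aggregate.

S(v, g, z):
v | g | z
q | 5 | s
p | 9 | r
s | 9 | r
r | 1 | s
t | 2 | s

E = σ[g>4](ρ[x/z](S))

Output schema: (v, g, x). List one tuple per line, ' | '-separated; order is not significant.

Subexpression sizes:
  S → 5
  ρ[x/z](S) → 5
  σ[g>4](ρ[x/z](S)) → 3

== RESULT ==
v | g | x
p | 9 | r
q | 5 | s
s | 9 | r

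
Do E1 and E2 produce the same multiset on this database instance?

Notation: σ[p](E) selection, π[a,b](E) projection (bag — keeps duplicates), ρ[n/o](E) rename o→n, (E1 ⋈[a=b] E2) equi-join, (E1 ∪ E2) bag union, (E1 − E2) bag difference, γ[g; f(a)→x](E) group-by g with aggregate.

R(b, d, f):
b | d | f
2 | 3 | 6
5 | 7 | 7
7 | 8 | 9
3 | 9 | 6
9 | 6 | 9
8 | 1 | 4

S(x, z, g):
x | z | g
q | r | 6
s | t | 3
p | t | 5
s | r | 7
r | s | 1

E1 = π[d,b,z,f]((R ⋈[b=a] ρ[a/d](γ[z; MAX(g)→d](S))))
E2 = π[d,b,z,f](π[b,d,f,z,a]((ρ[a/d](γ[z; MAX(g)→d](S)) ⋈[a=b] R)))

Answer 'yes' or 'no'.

E1 subexpression sizes:
  R → 6
  S → 5
  γ[z; MAX(g)→d](S) → 3
  ρ[a/d](γ[z; MAX(g)→d](S)) → 3
  (R ⋈[b=a] ρ[a/d](γ[z; MAX(g)→d](S))) → 2
  π[d,b,z,f]((R ⋈[b=a] ρ[a/d](γ[z; MAX(g)→d](S)))) → 2
E2 subexpression sizes:
  S → 5
  γ[z; MAX(g)→d](S) → 3
  ρ[a/d](γ[z; MAX(g)→d](S)) → 3
  R → 6
  (ρ[a/d](γ[z; MAX(g)→d](S)) ⋈[a=b] R) → 2
  π[b,d,f,z,a]((ρ[a/d](γ[z; MAX(g)→d](S)) ⋈[a=b] R)) → 2
  π[d,b,z,f](π[b,d,f,z,a]((ρ[a/d](γ[z; MAX(g)→d](S)) ⋈[a=b] R))) → 2

E1 and E2 produce the same multiset:
d | b | z | f
7 | 5 | t | 7
8 | 7 | r | 9

yes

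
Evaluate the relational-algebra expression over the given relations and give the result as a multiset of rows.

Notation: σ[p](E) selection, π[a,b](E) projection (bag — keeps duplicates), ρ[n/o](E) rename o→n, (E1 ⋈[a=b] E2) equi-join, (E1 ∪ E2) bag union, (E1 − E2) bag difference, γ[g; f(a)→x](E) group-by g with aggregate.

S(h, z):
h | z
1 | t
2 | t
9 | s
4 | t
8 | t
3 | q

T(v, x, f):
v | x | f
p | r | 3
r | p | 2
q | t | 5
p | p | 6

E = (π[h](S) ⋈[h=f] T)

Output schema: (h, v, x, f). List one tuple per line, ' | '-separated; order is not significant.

Stepwise |·|:
  S → 6
  π[h](S) → 6
  T → 4
  (π[h](S) ⋈[h=f] T) → 2

== RESULT ==
h | v | x | f
2 | r | p | 2
3 | p | r | 3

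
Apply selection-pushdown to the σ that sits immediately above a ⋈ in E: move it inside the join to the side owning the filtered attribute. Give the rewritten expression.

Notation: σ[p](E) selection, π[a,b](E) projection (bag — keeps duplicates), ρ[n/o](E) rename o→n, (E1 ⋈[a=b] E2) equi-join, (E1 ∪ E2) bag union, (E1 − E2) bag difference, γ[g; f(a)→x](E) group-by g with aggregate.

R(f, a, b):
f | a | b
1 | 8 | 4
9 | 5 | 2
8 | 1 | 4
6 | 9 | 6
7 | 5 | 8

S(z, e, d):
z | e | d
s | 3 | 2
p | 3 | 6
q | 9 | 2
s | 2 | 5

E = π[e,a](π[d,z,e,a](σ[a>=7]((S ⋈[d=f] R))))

σ filters on a, owned by the right side.
E' = π[e,a](π[d,z,e,a]((S ⋈[d=f] σ[a>=7](R))))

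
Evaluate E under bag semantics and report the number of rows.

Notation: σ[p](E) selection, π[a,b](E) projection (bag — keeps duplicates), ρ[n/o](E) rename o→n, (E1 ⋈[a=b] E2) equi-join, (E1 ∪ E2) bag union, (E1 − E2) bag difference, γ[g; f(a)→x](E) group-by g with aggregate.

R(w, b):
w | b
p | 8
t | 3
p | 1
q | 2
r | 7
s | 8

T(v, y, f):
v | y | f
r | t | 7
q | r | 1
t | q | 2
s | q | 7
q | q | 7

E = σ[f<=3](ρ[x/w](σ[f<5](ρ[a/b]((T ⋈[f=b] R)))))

Per-node cardinality:
  T → 5
  R → 6
  (T ⋈[f=b] R) → 5
  ρ[a/b]((T ⋈[f=b] R)) → 5
  σ[f<5](ρ[a/b]((T ⋈[f=b] R))) → 2
  ρ[x/w](σ[f<5](ρ[a/b]((T ⋈[f=b] R)))) → 2
  σ[f<=3](ρ[x/w](σ[f<5](ρ[a/b]((T ⋈[f=b] R))))) → 2

|E| = 2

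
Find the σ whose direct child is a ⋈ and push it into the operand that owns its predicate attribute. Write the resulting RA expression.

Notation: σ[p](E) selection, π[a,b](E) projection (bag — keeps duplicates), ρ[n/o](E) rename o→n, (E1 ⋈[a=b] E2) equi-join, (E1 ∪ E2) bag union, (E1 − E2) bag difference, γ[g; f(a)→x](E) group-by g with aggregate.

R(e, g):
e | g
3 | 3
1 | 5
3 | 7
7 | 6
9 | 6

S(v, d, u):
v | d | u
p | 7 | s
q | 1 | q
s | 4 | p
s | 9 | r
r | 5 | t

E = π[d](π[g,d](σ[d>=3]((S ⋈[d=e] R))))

σ filters on d, owned by the left side.
E' = π[d](π[g,d]((σ[d>=3](S) ⋈[d=e] R)))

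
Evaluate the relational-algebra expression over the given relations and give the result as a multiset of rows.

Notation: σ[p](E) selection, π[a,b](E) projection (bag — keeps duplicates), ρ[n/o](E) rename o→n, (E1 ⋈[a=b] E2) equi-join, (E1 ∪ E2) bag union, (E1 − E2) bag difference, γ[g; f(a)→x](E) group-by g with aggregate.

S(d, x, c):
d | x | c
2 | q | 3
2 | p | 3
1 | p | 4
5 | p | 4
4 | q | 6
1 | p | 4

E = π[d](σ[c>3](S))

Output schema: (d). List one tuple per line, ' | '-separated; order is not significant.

Stepwise |·|:
  S → 6
  σ[c>3](S) → 4
  π[d](σ[c>3](S)) → 4

== RESULT ==
d
1
1
4
5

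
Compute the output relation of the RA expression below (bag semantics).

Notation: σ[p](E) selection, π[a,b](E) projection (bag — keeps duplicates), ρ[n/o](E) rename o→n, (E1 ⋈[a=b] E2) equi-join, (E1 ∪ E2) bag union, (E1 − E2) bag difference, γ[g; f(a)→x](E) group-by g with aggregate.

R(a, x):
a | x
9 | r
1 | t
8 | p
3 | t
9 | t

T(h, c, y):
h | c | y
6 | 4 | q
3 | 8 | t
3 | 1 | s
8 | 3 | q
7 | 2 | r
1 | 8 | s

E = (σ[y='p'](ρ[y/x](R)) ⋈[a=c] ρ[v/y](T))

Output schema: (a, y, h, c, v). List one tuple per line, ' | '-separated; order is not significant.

Per-node cardinality:
  R → 5
  ρ[y/x](R) → 5
  σ[y='p'](ρ[y/x](R)) → 1
  T → 6
  ρ[v/y](T) → 6
  (σ[y='p'](ρ[y/x](R)) ⋈[a=c] ρ[v/y](T)) → 2

== RESULT ==
a | y | h | c | v
8 | p | 1 | 8 | s
8 | p | 3 | 8 | t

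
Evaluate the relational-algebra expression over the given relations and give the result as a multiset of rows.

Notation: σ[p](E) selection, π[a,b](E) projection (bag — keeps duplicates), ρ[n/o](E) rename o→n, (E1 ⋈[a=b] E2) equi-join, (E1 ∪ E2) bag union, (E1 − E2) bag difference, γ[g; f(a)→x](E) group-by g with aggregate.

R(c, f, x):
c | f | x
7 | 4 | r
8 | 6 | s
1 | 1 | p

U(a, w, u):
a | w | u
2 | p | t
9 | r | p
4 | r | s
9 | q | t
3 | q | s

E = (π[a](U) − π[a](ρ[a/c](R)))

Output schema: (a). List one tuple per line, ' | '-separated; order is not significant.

Stepwise |·|:
  U → 5
  π[a](U) → 5
  R → 3
  ρ[a/c](R) → 3
  π[a](ρ[a/c](R)) → 3
  (π[a](U) − π[a](ρ[a/c](R))) → 5

== RESULT ==
a
2
3
4
9
9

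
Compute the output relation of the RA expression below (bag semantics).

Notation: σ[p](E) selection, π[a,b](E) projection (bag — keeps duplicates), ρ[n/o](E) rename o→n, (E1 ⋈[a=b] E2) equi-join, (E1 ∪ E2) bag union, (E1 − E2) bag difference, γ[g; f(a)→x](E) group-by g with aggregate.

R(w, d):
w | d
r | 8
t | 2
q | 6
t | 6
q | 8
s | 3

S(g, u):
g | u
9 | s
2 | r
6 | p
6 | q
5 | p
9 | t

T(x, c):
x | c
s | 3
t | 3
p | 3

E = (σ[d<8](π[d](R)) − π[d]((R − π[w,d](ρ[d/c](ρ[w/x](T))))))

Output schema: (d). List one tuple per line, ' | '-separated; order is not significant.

Stepwise |·|:
  R → 6
  π[d](R) → 6
  σ[d<8](π[d](R)) → 4
  R → 6
  T → 3
  ρ[w/x](T) → 3
  ρ[d/c](ρ[w/x](T)) → 3
  π[w,d](ρ[d/c](ρ[w/x](T))) → 3
  (R − π[w,d](ρ[d/c](ρ[w/x](T)))) → 5
  π[d]((R − π[w,d](ρ[d/c](ρ[w/x](T))))) → 5
  (σ[d<8](π[d](R)) − π[d]((R − π[w,d](ρ[d/c](ρ[w/x](T)))))) → 1

== RESULT ==
d
3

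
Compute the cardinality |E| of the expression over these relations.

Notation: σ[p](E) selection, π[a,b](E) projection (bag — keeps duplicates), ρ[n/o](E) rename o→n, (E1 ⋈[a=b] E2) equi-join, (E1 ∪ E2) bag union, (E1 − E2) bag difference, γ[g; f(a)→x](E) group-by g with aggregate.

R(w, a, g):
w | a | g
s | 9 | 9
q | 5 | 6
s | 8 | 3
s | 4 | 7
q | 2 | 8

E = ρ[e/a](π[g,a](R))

Per-node cardinality:
  R → 5
  π[g,a](R) → 5
  ρ[e/a](π[g,a](R)) → 5

|E| = 5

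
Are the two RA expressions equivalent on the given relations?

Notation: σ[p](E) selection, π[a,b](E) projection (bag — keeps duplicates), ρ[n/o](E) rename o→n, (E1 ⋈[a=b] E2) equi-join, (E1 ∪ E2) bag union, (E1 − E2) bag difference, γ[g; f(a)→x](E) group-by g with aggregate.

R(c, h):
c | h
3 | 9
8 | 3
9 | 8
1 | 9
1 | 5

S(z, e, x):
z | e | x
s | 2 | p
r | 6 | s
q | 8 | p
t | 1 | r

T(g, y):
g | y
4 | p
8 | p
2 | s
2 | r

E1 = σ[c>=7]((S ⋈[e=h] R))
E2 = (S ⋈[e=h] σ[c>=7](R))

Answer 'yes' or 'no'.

E1 stepwise |·|:
  S → 4
  R → 5
  (S ⋈[e=h] R) → 1
  σ[c>=7]((S ⋈[e=h] R)) → 1
E2 stepwise |·|:
  S → 4
  R → 5
  σ[c>=7](R) → 2
  (S ⋈[e=h] σ[c>=7](R)) → 1

E1 and E2 produce the same multiset:
z | e | x | c | h
q | 8 | p | 9 | 8

yes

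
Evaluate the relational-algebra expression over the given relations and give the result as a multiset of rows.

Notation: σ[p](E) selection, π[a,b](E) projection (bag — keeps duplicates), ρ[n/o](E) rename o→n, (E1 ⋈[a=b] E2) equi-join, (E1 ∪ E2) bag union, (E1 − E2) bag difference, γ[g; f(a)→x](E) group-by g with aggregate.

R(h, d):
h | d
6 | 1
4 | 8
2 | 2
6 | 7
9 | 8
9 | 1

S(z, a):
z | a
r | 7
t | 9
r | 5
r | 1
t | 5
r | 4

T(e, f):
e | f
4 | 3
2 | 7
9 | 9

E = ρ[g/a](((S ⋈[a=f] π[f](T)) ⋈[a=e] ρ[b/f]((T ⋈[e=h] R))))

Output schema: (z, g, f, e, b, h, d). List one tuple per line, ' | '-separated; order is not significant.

Stepwise |·|:
  S → 6
  T → 3
  π[f](T) → 3
  (S ⋈[a=f] π[f](T)) → 2
  T → 3
  R → 6
  (T ⋈[e=h] R) → 4
  ρ[b/f]((T ⋈[e=h] R)) → 4
  ((S ⋈[a=f] π[f](T)) ⋈[a=e] ρ[b/f]((T ⋈[e=h] R))) → 2
  ρ[g/a](((S ⋈[a=f] π[f](T)) ⋈[a=e] ρ[b/f]((T ⋈[e=h] R)))) → 2

== RESULT ==
z | g | f | e | b | h | d
t | 9 | 9 | 9 | 9 | 9 | 1
t | 9 | 9 | 9 | 9 | 9 | 8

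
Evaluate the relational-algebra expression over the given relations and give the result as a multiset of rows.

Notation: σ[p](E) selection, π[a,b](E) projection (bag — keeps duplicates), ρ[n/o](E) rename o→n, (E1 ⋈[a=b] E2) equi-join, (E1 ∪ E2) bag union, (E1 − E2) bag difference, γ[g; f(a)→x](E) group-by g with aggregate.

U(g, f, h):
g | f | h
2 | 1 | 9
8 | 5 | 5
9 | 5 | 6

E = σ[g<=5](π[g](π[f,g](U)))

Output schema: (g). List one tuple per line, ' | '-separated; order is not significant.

Row counts bottom-up:
  U → 3
  π[f,g](U) → 3
  π[g](π[f,g](U)) → 3
  σ[g<=5](π[g](π[f,g](U))) → 1

== RESULT ==
g
2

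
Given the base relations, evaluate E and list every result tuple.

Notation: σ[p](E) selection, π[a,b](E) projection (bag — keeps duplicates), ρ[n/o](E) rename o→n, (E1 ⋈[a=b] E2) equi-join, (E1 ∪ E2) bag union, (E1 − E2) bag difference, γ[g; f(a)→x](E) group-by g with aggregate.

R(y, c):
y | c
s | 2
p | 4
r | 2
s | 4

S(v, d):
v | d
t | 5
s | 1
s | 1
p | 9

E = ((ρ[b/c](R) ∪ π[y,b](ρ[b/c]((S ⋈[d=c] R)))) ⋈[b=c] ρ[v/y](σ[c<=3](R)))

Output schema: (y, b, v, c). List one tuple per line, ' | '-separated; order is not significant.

Row counts bottom-up:
  R → 4
  ρ[b/c](R) → 4
  S → 4
  R → 4
  (S ⋈[d=c] R) → 0
  ρ[b/c]((S ⋈[d=c] R)) → 0
  π[y,b](ρ[b/c]((S ⋈[d=c] R))) → 0
  (ρ[b/c](R) ∪ π[y,b](ρ[b/c]((S ⋈[d=c] R)))) → 4
  R → 4
  σ[c<=3](R) → 2
  ρ[v/y](σ[c<=3](R)) → 2
  ((ρ[b/c](R) ∪ π[y,b](ρ[b/c]((S ⋈[d=c] R)))) ⋈[b=c] ρ[v/y](σ[c<=3](R))) → 4

== RESULT ==
y | b | v | c
r | 2 | r | 2
r | 2 | s | 2
s | 2 | r | 2
s | 2 | s | 2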